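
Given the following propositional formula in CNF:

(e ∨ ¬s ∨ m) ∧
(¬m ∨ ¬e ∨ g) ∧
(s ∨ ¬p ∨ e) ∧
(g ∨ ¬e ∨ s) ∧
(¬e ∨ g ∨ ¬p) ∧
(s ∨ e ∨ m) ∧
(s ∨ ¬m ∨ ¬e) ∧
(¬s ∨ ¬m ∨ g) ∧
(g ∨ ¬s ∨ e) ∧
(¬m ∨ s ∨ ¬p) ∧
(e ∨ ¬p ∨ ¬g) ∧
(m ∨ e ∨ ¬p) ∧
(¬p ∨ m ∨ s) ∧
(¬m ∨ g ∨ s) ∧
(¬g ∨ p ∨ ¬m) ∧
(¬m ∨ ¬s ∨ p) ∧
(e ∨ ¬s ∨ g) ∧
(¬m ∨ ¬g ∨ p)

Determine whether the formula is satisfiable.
Yes

Yes, the formula is satisfiable.

One satisfying assignment is: s=False, p=False, g=True, e=True, m=False

Verification: With this assignment, all 18 clauses evaluate to true.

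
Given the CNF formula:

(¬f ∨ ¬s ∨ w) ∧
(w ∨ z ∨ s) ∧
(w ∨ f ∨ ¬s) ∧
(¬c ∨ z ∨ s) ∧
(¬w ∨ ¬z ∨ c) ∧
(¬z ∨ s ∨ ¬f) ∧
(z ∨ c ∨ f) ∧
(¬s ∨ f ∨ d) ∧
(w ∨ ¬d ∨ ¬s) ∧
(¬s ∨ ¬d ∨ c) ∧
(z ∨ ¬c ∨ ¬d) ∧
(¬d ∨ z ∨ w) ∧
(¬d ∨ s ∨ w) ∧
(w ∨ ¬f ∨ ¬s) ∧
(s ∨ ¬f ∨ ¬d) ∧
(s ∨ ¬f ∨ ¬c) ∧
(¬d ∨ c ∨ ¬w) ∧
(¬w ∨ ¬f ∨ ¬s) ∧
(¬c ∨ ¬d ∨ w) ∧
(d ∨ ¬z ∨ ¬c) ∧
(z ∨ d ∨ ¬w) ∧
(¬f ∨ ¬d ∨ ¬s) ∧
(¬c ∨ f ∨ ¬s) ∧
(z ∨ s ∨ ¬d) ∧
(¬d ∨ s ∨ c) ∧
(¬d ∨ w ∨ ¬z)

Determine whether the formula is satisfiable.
Yes

Yes, the formula is satisfiable.

One satisfying assignment is: w=False, c=False, f=False, s=False, d=False, z=True

Verification: With this assignment, all 26 clauses evaluate to true.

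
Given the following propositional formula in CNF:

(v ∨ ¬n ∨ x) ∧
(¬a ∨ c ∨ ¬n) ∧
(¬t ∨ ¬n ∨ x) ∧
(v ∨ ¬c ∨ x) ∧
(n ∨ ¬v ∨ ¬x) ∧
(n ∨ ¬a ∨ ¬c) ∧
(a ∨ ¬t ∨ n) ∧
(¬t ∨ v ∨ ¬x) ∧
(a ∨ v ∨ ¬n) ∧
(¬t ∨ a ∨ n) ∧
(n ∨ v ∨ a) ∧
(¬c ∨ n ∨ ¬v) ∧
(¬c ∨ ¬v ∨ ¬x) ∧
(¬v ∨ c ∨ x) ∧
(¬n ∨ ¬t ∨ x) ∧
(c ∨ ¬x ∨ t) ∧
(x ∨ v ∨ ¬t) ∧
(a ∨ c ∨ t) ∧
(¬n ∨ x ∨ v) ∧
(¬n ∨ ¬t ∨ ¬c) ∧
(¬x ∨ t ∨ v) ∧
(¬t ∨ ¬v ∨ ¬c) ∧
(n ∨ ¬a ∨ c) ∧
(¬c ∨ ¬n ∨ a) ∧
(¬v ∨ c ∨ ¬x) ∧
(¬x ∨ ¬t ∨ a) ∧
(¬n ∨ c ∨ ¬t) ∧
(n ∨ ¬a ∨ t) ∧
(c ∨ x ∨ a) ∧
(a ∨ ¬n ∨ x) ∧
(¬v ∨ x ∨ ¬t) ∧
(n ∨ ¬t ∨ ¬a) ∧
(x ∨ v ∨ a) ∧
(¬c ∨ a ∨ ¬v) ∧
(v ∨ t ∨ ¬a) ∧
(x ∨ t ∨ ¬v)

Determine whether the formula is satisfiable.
No

No, the formula is not satisfiable.

No assignment of truth values to the variables can make all 36 clauses true simultaneously.

The formula is UNSAT (unsatisfiable).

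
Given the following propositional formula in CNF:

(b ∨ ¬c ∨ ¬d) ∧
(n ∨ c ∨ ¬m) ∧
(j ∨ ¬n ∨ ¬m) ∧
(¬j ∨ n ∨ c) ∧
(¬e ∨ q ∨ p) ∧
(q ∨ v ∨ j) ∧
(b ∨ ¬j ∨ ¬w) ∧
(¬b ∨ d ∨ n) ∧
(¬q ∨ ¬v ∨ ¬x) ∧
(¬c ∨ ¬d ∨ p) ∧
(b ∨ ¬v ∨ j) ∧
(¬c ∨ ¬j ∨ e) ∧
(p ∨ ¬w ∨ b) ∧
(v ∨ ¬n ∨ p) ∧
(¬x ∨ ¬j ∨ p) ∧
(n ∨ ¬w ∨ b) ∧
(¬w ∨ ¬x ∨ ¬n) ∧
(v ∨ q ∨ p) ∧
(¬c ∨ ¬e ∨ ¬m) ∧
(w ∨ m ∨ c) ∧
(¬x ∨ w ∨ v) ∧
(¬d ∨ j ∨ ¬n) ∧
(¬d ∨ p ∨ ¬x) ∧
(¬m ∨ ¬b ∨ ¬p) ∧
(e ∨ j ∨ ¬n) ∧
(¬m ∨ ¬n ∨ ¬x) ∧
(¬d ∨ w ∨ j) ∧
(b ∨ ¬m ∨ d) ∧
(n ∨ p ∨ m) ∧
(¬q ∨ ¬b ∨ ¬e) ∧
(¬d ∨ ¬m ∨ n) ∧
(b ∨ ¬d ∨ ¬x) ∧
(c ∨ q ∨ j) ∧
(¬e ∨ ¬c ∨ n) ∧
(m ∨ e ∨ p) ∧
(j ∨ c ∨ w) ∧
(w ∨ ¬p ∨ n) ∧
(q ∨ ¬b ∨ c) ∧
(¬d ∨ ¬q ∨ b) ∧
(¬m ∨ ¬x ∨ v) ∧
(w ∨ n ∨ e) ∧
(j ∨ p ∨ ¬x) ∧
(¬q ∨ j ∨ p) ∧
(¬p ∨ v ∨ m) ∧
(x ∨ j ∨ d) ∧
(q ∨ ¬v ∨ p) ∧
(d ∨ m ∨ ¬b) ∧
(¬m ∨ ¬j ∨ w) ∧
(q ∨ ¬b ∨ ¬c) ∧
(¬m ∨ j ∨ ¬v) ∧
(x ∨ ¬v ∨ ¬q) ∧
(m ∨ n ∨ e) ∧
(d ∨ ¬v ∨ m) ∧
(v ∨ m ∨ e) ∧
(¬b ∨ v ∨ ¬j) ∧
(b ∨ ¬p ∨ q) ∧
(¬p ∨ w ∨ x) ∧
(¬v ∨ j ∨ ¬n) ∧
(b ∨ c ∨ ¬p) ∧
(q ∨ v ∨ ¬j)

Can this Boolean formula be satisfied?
No

No, the formula is not satisfiable.

No assignment of truth values to the variables can make all 60 clauses true simultaneously.

The formula is UNSAT (unsatisfiable).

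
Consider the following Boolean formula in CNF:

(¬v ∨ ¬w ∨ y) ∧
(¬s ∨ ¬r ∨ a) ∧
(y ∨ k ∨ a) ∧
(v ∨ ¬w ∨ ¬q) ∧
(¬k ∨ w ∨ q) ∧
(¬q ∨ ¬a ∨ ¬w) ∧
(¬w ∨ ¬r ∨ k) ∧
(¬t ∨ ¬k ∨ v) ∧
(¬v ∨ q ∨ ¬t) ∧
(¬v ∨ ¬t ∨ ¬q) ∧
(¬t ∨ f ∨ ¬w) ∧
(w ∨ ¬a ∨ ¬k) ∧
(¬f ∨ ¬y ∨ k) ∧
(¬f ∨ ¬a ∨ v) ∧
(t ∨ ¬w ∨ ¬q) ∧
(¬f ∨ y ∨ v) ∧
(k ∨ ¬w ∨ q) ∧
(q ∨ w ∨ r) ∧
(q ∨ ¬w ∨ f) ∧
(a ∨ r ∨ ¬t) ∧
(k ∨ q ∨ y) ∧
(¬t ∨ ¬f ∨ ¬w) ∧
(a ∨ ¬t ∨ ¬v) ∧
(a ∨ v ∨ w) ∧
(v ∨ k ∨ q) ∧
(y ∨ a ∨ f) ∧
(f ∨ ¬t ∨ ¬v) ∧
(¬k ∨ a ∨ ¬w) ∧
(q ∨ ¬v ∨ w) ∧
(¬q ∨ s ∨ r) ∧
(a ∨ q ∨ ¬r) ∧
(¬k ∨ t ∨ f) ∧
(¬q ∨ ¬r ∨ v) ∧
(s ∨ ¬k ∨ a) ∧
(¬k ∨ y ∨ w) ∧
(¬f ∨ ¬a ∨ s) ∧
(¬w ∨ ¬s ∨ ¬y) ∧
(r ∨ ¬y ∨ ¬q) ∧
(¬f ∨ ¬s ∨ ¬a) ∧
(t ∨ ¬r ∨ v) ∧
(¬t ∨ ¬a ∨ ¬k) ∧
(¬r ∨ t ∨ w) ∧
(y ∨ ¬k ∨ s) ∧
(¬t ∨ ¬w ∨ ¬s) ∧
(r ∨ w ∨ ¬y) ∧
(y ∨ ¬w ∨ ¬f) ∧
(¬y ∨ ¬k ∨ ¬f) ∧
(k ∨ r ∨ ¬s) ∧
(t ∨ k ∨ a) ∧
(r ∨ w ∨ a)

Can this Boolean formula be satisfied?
No

No, the formula is not satisfiable.

No assignment of truth values to the variables can make all 50 clauses true simultaneously.

The formula is UNSAT (unsatisfiable).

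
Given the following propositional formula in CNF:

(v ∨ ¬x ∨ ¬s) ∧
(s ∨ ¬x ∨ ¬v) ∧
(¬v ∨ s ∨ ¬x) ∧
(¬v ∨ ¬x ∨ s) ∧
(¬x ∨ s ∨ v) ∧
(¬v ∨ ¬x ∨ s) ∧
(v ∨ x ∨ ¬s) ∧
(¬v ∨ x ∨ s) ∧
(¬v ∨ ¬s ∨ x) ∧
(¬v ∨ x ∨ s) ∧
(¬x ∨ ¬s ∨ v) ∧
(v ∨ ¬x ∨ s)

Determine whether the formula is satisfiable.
Yes

Yes, the formula is satisfiable.

One satisfying assignment is: v=False, s=False, x=False

Verification: With this assignment, all 12 clauses evaluate to true.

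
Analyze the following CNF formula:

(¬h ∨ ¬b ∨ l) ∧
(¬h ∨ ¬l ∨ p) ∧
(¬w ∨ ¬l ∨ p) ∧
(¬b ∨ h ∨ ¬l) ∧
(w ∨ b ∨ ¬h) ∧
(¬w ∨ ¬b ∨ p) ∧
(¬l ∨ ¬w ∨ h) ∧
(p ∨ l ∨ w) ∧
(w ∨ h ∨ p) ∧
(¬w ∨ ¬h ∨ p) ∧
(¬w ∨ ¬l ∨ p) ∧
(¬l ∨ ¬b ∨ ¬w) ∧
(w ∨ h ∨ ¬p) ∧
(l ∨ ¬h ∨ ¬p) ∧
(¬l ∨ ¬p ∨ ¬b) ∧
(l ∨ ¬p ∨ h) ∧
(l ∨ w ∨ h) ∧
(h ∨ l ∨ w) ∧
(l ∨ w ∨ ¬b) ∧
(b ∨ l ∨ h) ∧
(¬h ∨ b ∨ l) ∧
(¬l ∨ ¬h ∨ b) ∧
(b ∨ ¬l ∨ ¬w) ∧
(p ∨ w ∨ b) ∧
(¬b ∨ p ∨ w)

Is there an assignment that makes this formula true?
No

No, the formula is not satisfiable.

No assignment of truth values to the variables can make all 25 clauses true simultaneously.

The formula is UNSAT (unsatisfiable).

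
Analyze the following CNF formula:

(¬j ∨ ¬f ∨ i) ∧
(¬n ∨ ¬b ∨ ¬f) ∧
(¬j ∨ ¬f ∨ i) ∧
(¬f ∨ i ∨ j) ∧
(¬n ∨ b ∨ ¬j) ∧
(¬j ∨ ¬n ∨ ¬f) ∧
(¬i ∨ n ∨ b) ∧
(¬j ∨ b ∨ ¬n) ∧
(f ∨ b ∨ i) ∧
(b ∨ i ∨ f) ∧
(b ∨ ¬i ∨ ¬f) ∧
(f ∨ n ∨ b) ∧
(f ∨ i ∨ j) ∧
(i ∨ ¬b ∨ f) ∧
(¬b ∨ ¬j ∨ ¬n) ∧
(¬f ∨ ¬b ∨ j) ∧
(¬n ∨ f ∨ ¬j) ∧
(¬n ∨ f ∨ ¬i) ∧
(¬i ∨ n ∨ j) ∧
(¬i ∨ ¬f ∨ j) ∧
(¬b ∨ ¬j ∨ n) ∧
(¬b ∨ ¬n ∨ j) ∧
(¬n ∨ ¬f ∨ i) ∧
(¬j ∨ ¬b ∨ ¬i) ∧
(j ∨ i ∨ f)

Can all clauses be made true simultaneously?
No

No, the formula is not satisfiable.

No assignment of truth values to the variables can make all 25 clauses true simultaneously.

The formula is UNSAT (unsatisfiable).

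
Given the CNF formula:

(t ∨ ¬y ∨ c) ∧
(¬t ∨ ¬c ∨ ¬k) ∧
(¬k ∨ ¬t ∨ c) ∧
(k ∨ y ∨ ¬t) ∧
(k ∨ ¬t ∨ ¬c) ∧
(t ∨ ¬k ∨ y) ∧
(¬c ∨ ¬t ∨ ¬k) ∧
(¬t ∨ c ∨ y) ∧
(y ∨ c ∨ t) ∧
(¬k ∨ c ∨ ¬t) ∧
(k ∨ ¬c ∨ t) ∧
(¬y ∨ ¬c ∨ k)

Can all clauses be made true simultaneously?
Yes

Yes, the formula is satisfiable.

One satisfying assignment is: y=True, k=False, c=False, t=True

Verification: With this assignment, all 12 clauses evaluate to true.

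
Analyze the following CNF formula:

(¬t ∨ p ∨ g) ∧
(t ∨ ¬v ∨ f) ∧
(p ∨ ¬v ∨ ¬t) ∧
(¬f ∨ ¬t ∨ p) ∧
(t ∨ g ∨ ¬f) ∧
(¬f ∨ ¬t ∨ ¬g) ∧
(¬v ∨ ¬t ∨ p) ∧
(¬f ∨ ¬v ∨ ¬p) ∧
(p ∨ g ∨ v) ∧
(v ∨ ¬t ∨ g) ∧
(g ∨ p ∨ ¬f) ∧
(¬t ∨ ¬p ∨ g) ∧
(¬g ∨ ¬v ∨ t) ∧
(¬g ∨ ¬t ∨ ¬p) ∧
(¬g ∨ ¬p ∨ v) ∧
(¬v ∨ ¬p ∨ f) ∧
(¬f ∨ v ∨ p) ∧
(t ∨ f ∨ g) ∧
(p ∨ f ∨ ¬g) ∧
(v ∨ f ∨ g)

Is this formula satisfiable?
No

No, the formula is not satisfiable.

No assignment of truth values to the variables can make all 20 clauses true simultaneously.

The formula is UNSAT (unsatisfiable).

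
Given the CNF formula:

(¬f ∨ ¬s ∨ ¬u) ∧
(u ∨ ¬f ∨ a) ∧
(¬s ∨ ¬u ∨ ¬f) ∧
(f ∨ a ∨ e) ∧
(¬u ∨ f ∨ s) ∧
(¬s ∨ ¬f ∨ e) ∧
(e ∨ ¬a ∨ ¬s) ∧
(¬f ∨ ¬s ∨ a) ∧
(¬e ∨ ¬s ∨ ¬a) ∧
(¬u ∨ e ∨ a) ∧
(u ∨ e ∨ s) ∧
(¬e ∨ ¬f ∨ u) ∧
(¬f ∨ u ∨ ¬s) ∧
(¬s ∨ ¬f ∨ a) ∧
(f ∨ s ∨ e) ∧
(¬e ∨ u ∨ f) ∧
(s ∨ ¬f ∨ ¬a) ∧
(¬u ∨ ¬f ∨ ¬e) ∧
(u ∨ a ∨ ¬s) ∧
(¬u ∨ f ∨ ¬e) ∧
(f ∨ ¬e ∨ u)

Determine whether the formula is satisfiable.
No

No, the formula is not satisfiable.

No assignment of truth values to the variables can make all 21 clauses true simultaneously.

The formula is UNSAT (unsatisfiable).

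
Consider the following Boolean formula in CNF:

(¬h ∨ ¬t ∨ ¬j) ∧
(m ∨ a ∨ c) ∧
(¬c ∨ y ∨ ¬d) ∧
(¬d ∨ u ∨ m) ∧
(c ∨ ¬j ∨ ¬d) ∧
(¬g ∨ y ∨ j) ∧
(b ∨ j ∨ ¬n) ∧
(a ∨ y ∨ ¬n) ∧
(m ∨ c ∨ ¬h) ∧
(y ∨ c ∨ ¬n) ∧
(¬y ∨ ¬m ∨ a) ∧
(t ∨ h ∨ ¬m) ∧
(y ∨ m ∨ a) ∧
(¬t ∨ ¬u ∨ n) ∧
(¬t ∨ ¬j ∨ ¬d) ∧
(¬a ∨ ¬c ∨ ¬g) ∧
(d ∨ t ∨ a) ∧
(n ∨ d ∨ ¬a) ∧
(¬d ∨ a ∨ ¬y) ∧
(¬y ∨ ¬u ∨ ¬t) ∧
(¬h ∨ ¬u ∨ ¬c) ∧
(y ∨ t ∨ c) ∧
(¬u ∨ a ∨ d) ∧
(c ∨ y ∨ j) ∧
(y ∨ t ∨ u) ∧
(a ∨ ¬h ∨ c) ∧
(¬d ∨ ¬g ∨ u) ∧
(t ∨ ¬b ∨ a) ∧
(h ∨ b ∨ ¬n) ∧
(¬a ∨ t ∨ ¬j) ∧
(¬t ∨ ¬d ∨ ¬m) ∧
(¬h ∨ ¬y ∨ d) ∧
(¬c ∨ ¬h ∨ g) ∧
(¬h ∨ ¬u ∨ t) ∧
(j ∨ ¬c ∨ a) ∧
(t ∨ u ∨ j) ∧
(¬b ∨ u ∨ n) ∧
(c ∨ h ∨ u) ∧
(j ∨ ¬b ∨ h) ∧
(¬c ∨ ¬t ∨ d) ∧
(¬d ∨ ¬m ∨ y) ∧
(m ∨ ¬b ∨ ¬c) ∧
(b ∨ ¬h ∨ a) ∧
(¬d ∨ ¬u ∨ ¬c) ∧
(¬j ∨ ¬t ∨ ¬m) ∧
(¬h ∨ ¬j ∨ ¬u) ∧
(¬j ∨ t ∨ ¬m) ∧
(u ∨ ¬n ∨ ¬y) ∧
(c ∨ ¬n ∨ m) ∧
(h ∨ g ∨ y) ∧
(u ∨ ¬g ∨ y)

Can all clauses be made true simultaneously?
Yes

Yes, the formula is satisfiable.

One satisfying assignment is: a=True, n=False, m=False, h=False, d=True, t=False, c=False, u=True, j=False, y=True, g=False, b=False

Verification: With this assignment, all 51 clauses evaluate to true.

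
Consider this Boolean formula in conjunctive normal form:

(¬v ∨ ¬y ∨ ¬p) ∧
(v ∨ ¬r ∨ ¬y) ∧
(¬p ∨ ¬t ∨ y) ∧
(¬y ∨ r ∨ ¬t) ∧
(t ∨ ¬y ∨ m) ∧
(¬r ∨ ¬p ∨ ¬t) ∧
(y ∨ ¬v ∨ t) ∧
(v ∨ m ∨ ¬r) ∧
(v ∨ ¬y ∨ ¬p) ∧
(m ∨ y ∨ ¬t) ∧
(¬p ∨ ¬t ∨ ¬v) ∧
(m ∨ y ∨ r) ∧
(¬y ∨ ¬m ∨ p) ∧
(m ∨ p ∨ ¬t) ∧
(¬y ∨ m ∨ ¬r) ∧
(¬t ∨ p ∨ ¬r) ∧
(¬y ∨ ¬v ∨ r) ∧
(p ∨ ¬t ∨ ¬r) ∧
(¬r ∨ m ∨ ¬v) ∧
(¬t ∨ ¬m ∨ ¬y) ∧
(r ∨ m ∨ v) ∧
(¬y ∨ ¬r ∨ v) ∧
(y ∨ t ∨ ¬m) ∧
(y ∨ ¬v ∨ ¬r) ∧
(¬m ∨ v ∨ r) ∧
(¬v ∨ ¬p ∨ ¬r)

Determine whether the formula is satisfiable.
Yes

Yes, the formula is satisfiable.

One satisfying assignment is: p=False, y=False, v=True, r=False, m=True, t=True

Verification: With this assignment, all 26 clauses evaluate to true.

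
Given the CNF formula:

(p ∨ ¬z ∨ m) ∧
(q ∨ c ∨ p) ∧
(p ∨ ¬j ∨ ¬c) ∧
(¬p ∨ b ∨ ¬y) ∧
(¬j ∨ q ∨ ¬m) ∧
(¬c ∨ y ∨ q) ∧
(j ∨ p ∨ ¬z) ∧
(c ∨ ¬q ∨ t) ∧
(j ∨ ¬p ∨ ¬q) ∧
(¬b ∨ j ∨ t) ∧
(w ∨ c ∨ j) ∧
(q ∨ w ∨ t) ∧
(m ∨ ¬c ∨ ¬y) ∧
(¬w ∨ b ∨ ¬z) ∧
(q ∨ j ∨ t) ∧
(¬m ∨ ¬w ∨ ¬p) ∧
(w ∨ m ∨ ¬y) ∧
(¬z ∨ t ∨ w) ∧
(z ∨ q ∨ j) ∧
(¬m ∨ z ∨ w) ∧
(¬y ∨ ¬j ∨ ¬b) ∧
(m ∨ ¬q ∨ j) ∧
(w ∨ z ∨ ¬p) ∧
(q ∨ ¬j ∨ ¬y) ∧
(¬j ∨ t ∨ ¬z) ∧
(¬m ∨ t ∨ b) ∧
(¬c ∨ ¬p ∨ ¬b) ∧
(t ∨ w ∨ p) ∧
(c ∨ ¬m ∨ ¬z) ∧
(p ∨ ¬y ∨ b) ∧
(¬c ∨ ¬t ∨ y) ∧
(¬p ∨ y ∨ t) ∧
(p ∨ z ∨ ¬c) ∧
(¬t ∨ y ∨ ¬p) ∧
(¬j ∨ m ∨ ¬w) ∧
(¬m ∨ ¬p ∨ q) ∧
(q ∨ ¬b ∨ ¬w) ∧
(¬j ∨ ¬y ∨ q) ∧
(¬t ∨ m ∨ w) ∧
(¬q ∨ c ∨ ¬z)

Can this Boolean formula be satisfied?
Yes

Yes, the formula is satisfiable.

One satisfying assignment is: p=False, z=False, c=False, j=True, q=True, y=False, t=True, w=True, b=False, m=True

Verification: With this assignment, all 40 clauses evaluate to true.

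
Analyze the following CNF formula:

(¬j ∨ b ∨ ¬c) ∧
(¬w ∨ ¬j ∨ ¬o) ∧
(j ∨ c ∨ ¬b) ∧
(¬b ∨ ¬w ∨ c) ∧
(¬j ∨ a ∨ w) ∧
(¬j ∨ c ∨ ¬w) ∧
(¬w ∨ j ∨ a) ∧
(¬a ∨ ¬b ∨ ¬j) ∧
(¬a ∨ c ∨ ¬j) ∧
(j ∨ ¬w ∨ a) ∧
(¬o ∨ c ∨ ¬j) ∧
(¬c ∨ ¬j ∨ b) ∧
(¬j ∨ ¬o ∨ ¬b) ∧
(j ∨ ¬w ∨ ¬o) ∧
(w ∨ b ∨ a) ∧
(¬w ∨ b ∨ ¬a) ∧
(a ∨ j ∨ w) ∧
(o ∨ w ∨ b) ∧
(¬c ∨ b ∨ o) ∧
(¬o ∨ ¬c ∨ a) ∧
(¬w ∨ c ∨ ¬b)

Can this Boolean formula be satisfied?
Yes

Yes, the formula is satisfiable.

One satisfying assignment is: a=True, j=False, b=True, c=True, o=False, w=False

Verification: With this assignment, all 21 clauses evaluate to true.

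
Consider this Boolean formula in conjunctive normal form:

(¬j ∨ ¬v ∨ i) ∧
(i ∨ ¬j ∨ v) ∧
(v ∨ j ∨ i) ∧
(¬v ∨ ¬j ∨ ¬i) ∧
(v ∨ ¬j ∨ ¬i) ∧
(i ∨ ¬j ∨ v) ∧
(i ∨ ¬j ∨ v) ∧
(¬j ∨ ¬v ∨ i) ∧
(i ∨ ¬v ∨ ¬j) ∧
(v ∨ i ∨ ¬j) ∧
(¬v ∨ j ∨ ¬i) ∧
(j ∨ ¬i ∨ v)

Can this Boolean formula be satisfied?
Yes

Yes, the formula is satisfiable.

One satisfying assignment is: v=True, j=False, i=False

Verification: With this assignment, all 12 clauses evaluate to true.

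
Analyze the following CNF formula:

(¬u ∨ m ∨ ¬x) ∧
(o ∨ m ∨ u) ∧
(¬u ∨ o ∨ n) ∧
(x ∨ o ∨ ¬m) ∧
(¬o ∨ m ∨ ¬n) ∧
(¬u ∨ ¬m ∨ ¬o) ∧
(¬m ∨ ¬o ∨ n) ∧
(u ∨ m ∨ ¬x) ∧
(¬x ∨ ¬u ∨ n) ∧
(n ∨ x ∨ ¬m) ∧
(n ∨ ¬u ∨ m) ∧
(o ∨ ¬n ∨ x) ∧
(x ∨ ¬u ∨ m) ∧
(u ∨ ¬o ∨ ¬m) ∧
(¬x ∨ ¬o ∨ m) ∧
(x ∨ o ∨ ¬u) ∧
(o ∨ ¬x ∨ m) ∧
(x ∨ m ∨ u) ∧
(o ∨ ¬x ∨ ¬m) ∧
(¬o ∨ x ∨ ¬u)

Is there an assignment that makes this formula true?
No

No, the formula is not satisfiable.

No assignment of truth values to the variables can make all 20 clauses true simultaneously.

The formula is UNSAT (unsatisfiable).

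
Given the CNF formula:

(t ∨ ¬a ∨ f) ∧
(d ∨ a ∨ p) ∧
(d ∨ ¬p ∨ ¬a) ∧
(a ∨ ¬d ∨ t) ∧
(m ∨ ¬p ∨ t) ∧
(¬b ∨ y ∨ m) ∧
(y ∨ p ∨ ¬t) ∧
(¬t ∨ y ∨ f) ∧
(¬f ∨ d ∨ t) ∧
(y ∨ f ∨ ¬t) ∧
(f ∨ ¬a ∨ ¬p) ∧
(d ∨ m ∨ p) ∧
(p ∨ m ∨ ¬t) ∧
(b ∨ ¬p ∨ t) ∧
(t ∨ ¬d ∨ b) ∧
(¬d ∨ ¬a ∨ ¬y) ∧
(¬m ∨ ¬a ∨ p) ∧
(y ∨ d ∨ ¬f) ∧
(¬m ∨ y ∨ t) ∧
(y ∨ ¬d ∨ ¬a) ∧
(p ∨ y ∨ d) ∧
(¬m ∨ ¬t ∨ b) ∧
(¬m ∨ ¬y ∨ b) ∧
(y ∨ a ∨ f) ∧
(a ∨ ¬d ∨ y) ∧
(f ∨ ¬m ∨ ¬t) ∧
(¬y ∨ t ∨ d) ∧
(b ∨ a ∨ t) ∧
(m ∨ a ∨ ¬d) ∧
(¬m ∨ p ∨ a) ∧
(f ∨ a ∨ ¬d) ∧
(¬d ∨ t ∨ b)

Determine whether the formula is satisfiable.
Yes

Yes, the formula is satisfiable.

One satisfying assignment is: f=False, t=True, m=False, a=False, y=True, p=True, b=True, d=False

Verification: With this assignment, all 32 clauses evaluate to true.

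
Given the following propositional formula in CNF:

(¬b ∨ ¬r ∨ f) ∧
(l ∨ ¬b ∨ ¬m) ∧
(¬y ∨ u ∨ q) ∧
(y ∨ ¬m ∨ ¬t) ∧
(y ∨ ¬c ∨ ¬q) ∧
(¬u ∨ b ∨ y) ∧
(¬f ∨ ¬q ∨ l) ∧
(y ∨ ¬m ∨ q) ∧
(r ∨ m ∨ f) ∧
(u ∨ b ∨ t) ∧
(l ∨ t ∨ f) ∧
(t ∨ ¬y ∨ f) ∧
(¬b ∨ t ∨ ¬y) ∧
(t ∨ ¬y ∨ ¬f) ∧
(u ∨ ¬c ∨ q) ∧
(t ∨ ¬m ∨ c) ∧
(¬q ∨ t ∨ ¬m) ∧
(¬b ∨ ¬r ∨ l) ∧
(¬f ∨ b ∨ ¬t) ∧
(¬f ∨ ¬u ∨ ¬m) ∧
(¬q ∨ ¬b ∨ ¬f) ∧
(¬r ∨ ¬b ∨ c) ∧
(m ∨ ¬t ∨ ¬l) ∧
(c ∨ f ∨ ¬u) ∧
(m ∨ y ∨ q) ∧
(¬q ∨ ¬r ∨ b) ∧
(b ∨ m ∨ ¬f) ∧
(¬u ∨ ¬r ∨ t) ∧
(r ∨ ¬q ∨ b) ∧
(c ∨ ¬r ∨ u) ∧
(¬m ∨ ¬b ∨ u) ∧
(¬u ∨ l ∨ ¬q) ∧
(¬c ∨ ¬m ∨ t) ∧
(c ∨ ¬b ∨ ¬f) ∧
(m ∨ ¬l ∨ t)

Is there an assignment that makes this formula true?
Yes

Yes, the formula is satisfiable.

One satisfying assignment is: b=False, t=True, f=False, l=False, q=False, r=True, m=False, u=True, y=True, c=True

Verification: With this assignment, all 35 clauses evaluate to true.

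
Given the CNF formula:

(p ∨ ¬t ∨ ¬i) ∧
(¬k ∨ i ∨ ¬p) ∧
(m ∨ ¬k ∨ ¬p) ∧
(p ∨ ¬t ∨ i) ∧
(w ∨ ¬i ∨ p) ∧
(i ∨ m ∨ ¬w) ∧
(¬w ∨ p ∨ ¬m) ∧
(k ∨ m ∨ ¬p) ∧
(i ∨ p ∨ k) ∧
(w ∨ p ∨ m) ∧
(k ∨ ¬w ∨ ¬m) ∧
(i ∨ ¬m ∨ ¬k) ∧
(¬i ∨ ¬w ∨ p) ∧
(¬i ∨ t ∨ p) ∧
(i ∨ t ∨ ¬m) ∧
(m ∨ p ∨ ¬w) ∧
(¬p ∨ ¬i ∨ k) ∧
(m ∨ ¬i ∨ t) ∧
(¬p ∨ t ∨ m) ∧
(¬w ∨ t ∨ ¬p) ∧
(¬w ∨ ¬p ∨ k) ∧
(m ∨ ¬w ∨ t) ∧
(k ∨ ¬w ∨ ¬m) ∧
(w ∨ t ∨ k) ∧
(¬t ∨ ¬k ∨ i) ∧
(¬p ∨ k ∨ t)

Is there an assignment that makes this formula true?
Yes

Yes, the formula is satisfiable.

One satisfying assignment is: i=True, k=True, p=True, w=True, m=True, t=True

Verification: With this assignment, all 26 clauses evaluate to true.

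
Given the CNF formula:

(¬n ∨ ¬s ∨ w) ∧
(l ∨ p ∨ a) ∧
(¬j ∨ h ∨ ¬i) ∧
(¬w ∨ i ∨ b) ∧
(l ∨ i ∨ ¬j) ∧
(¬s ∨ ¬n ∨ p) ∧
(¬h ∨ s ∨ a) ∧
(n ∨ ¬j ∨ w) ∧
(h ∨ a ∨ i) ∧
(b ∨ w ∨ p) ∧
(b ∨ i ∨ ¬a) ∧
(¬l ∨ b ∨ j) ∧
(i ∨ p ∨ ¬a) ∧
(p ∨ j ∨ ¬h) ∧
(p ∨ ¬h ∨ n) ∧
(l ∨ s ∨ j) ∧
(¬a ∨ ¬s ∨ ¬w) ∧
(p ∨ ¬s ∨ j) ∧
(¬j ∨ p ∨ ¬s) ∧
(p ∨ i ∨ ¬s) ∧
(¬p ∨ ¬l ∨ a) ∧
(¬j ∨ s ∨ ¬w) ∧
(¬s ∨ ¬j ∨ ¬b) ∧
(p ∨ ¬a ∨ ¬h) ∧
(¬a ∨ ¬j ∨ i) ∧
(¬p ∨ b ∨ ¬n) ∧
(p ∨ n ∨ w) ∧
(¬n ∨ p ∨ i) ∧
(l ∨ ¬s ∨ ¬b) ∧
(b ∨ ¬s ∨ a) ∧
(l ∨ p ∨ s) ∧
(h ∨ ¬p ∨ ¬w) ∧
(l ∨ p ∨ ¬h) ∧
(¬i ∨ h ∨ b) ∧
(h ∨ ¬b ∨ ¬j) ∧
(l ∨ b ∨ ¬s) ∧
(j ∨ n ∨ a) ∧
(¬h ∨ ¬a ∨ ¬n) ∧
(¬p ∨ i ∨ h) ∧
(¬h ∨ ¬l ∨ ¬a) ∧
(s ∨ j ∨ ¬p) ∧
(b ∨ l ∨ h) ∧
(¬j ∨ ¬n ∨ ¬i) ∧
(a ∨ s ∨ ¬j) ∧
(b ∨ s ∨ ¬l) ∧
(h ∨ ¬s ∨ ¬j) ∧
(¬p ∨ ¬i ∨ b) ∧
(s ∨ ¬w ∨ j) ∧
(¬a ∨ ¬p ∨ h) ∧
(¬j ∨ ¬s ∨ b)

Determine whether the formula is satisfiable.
Yes

Yes, the formula is satisfiable.

One satisfying assignment is: n=True, j=False, a=True, l=True, p=False, b=True, i=True, s=False, h=False, w=False

Verification: With this assignment, all 50 clauses evaluate to true.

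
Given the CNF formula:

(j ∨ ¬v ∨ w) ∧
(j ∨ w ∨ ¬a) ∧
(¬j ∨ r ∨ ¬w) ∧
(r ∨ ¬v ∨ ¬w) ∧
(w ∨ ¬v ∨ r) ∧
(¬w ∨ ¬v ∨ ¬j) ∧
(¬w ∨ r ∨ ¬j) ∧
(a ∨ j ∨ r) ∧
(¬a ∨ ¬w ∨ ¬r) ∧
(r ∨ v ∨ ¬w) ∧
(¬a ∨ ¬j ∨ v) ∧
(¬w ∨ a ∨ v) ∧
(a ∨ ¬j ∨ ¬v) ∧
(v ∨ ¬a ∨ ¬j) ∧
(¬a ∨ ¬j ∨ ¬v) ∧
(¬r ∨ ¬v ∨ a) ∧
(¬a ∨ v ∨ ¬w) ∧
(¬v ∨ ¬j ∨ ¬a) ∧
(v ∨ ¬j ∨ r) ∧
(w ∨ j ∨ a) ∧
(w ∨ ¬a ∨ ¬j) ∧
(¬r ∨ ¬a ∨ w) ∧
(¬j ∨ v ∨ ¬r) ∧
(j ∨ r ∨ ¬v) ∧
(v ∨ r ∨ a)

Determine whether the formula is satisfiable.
No

No, the formula is not satisfiable.

No assignment of truth values to the variables can make all 25 clauses true simultaneously.

The formula is UNSAT (unsatisfiable).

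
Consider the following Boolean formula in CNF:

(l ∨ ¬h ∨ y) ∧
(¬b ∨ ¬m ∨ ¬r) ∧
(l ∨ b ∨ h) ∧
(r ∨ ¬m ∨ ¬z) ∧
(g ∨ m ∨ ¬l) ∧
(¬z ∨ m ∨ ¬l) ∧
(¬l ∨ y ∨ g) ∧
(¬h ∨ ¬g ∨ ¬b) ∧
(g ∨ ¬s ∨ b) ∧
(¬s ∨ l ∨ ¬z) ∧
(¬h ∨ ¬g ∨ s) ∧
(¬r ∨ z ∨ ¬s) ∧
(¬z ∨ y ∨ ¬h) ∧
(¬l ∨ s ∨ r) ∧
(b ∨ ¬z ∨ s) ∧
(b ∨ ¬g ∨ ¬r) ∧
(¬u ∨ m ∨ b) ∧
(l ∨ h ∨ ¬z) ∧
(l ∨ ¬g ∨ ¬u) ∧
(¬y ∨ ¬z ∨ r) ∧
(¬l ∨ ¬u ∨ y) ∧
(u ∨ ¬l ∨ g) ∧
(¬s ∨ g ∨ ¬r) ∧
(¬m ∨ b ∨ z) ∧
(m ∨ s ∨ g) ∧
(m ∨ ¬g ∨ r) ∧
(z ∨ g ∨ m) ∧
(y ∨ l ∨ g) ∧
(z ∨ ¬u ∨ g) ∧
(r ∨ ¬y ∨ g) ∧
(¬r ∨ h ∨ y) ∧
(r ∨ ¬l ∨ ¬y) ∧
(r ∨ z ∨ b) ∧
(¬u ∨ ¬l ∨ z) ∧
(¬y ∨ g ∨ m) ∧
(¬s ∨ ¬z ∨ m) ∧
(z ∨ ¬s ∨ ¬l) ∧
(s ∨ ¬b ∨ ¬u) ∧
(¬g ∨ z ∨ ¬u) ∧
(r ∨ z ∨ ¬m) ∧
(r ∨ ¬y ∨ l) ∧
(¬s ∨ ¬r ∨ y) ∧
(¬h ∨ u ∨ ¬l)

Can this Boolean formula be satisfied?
Yes

Yes, the formula is satisfiable.

One satisfying assignment is: b=True, l=False, r=True, u=False, z=False, m=False, s=False, h=False, g=True, y=True

Verification: With this assignment, all 43 clauses evaluate to true.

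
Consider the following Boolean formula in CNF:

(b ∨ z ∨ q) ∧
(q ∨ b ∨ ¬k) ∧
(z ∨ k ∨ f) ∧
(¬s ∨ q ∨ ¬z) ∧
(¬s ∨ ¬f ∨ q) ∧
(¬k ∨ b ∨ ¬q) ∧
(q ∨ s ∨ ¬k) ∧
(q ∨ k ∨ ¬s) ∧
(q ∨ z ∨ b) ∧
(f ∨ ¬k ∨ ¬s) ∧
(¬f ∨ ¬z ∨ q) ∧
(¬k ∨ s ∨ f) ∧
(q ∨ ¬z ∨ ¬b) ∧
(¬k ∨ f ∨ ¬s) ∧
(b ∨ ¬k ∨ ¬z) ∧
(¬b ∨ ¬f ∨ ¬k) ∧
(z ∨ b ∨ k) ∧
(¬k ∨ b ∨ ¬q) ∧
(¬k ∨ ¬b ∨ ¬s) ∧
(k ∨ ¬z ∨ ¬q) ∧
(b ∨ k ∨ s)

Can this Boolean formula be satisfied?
Yes

Yes, the formula is satisfiable.

One satisfying assignment is: k=False, s=False, z=False, f=True, q=False, b=True

Verification: With this assignment, all 21 clauses evaluate to true.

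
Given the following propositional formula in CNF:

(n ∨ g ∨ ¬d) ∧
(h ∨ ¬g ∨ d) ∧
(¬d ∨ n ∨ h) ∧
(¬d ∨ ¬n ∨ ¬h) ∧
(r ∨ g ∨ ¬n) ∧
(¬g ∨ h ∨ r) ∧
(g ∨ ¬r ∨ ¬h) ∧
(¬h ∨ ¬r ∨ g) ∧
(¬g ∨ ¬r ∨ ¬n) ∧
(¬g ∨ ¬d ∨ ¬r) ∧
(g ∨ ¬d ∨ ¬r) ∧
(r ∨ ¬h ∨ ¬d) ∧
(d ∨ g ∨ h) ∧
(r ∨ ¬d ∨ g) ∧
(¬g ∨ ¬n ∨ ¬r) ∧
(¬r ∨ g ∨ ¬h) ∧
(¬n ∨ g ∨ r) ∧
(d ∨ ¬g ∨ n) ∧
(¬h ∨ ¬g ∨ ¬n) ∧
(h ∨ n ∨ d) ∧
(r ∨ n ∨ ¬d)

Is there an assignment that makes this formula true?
Yes

Yes, the formula is satisfiable.

One satisfying assignment is: d=False, g=False, h=True, r=False, n=False

Verification: With this assignment, all 21 clauses evaluate to true.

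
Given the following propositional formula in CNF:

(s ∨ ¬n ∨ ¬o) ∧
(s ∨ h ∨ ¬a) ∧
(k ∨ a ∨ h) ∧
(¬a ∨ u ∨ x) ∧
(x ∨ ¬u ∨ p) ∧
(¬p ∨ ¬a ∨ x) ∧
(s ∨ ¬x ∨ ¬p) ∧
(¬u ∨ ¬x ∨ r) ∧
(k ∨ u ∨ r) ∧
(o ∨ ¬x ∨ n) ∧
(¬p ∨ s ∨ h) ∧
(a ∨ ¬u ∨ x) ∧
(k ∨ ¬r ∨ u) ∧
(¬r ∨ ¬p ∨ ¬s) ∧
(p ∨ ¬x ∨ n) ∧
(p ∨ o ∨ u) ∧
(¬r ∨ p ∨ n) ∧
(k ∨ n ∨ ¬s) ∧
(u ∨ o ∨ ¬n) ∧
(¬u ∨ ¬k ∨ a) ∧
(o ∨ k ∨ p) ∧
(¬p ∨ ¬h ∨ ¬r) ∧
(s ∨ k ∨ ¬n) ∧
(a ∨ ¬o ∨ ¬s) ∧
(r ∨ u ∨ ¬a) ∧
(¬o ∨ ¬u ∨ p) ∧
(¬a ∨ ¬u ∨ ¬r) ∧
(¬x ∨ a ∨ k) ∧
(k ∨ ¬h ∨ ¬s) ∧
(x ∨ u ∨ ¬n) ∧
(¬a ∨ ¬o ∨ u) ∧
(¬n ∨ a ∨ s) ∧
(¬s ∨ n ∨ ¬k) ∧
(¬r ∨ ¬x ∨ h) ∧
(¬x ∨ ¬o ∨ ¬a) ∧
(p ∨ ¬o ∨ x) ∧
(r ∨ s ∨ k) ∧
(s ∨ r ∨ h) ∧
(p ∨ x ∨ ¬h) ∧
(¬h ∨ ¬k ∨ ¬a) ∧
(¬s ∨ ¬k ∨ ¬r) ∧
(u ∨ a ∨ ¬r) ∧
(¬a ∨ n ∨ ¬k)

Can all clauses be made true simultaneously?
Yes

Yes, the formula is satisfiable.

One satisfying assignment is: h=True, u=False, x=False, a=False, s=False, o=False, k=True, n=False, r=False, p=True

Verification: With this assignment, all 43 clauses evaluate to true.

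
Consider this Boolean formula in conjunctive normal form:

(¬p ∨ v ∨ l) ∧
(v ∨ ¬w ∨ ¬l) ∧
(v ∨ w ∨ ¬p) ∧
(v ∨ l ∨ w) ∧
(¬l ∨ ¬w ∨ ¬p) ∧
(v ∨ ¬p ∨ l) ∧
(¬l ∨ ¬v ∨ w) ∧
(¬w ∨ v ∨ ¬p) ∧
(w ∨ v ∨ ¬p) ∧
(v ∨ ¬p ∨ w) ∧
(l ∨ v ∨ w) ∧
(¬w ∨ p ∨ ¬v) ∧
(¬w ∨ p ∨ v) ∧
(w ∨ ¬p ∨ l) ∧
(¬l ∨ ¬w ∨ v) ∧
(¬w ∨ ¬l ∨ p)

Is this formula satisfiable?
Yes

Yes, the formula is satisfiable.

One satisfying assignment is: p=False, v=True, l=False, w=False

Verification: With this assignment, all 16 clauses evaluate to true.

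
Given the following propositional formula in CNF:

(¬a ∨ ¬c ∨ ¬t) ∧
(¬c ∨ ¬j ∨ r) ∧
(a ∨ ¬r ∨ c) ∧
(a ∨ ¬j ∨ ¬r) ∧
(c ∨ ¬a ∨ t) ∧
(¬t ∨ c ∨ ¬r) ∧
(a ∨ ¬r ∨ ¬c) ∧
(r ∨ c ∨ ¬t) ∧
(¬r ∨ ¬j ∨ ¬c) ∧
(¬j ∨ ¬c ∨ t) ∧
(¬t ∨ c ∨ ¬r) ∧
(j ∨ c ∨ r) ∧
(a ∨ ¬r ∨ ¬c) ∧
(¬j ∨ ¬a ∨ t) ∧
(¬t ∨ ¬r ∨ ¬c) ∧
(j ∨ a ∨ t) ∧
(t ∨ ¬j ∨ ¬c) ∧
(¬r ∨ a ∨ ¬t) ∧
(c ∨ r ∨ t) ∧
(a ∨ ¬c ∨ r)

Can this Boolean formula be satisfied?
Yes

Yes, the formula is satisfiable.

One satisfying assignment is: r=False, c=True, t=False, a=True, j=False

Verification: With this assignment, all 20 clauses evaluate to true.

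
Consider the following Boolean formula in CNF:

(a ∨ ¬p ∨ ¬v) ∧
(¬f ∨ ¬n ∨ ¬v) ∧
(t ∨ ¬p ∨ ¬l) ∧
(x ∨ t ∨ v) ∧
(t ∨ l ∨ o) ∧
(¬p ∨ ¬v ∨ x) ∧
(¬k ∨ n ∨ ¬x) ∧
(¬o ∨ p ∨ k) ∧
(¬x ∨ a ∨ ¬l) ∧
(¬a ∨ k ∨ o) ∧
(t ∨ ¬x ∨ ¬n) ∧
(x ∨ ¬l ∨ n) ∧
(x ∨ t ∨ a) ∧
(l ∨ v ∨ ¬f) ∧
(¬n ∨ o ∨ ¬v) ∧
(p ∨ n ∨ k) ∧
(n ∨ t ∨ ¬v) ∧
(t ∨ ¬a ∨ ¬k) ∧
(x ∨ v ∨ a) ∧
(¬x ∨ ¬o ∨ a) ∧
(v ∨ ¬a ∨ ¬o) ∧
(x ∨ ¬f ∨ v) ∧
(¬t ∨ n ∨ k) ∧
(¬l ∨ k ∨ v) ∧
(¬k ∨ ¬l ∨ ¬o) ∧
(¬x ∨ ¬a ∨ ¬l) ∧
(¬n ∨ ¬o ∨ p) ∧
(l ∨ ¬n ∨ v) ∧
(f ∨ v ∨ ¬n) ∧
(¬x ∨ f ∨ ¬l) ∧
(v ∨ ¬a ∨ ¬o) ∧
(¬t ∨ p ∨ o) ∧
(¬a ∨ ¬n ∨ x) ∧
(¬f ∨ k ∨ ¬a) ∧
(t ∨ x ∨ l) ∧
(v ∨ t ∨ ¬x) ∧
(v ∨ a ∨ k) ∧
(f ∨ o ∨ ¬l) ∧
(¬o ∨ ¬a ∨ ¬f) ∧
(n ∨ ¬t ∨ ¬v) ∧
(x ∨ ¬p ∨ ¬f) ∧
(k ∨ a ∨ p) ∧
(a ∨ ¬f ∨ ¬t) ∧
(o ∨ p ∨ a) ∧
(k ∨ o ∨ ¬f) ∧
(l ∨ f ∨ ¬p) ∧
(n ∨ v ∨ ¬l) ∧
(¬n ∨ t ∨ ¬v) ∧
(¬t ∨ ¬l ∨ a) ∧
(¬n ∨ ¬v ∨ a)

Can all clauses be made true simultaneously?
No

No, the formula is not satisfiable.

No assignment of truth values to the variables can make all 50 clauses true simultaneously.

The formula is UNSAT (unsatisfiable).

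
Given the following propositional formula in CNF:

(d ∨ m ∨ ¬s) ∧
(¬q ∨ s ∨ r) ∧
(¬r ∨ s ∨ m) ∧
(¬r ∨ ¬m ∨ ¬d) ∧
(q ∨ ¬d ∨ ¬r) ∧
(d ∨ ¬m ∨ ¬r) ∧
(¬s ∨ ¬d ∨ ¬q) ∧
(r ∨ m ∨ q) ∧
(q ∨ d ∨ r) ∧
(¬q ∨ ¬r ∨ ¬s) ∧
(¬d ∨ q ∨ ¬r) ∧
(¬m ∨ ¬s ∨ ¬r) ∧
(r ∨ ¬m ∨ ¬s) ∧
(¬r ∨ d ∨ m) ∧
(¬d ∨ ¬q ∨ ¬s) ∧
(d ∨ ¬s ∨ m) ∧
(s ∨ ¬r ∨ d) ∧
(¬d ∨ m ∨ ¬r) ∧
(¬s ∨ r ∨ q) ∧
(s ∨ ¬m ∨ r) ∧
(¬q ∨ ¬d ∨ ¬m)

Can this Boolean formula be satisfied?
No

No, the formula is not satisfiable.

No assignment of truth values to the variables can make all 21 clauses true simultaneously.

The formula is UNSAT (unsatisfiable).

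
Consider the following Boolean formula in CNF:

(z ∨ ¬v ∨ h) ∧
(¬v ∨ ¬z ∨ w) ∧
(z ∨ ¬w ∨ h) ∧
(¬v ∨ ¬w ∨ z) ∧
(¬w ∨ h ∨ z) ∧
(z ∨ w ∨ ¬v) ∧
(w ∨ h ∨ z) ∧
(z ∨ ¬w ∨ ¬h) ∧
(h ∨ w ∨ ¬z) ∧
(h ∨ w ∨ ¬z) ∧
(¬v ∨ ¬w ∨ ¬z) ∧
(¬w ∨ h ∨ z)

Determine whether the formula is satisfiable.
Yes

Yes, the formula is satisfiable.

One satisfying assignment is: w=False, h=True, v=False, z=False

Verification: With this assignment, all 12 clauses evaluate to true.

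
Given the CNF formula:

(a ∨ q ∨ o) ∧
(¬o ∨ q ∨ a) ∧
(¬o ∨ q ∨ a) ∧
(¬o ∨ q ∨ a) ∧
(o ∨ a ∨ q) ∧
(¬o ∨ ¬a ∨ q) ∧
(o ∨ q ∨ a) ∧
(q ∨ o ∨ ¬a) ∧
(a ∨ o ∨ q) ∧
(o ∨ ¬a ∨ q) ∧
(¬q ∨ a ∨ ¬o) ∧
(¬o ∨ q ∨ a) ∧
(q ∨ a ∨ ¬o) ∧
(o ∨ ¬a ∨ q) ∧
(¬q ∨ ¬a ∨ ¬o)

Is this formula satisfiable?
Yes

Yes, the formula is satisfiable.

One satisfying assignment is: o=False, q=True, a=False

Verification: With this assignment, all 15 clauses evaluate to true.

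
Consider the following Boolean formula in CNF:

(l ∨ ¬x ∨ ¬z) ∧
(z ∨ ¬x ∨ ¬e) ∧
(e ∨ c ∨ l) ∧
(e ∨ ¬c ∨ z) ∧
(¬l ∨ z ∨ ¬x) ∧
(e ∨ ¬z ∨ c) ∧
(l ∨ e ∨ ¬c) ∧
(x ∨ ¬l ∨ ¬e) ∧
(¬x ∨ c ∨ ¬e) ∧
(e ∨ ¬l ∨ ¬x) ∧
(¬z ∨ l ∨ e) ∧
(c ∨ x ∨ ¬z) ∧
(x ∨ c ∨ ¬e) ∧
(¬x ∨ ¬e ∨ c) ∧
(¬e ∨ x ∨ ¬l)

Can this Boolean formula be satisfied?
Yes

Yes, the formula is satisfiable.

One satisfying assignment is: c=False, l=True, z=False, e=False, x=False

Verification: With this assignment, all 15 clauses evaluate to true.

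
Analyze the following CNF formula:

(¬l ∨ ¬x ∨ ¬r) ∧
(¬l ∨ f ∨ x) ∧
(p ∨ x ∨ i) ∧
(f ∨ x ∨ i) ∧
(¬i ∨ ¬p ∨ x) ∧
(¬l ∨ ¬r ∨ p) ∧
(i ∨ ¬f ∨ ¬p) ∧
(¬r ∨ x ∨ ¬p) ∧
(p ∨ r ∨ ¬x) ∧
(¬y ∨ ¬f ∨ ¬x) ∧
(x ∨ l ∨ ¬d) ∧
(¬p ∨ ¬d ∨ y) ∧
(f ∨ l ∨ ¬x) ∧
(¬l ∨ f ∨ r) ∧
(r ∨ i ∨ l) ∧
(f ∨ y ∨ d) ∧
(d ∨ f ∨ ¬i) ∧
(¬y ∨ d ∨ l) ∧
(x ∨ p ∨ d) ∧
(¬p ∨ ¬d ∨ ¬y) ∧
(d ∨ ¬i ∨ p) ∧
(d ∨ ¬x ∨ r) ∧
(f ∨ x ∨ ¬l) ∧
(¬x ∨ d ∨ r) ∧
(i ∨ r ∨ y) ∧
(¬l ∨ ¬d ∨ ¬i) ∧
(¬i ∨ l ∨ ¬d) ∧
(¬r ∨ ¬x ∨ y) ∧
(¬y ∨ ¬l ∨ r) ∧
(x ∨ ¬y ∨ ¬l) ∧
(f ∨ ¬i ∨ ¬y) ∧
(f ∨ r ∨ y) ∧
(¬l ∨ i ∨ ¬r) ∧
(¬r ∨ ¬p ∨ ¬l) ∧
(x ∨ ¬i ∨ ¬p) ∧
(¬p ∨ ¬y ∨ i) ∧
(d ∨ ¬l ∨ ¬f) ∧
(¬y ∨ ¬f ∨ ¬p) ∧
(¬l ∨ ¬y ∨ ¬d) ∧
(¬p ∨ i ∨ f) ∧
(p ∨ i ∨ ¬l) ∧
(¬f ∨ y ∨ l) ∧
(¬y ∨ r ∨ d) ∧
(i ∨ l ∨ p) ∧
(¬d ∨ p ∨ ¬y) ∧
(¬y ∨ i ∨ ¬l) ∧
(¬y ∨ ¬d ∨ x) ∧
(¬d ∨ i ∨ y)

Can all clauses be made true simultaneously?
No

No, the formula is not satisfiable.

No assignment of truth values to the variables can make all 48 clauses true simultaneously.

The formula is UNSAT (unsatisfiable).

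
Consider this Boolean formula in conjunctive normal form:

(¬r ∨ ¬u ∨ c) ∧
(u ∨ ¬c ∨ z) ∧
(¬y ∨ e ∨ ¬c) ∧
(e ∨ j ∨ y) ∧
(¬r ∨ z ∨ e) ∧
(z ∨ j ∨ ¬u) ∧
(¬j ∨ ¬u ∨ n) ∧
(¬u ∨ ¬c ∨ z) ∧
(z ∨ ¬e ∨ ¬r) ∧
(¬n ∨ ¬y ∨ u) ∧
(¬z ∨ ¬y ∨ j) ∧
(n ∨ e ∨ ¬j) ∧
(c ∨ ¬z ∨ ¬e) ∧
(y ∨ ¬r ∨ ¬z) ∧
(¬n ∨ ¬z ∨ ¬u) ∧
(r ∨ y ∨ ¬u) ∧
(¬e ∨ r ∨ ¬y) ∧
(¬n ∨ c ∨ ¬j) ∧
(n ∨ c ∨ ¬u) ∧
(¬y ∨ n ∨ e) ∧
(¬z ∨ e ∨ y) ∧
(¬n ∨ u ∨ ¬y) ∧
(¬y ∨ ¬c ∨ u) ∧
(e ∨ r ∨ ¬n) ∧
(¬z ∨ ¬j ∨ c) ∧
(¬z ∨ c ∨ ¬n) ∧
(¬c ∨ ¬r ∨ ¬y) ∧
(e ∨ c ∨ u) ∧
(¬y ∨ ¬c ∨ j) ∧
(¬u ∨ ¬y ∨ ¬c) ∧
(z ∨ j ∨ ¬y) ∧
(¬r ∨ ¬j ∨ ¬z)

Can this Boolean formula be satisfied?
Yes

Yes, the formula is satisfiable.

One satisfying assignment is: u=False, j=False, c=False, z=False, r=False, n=False, e=True, y=False

Verification: With this assignment, all 32 clauses evaluate to true.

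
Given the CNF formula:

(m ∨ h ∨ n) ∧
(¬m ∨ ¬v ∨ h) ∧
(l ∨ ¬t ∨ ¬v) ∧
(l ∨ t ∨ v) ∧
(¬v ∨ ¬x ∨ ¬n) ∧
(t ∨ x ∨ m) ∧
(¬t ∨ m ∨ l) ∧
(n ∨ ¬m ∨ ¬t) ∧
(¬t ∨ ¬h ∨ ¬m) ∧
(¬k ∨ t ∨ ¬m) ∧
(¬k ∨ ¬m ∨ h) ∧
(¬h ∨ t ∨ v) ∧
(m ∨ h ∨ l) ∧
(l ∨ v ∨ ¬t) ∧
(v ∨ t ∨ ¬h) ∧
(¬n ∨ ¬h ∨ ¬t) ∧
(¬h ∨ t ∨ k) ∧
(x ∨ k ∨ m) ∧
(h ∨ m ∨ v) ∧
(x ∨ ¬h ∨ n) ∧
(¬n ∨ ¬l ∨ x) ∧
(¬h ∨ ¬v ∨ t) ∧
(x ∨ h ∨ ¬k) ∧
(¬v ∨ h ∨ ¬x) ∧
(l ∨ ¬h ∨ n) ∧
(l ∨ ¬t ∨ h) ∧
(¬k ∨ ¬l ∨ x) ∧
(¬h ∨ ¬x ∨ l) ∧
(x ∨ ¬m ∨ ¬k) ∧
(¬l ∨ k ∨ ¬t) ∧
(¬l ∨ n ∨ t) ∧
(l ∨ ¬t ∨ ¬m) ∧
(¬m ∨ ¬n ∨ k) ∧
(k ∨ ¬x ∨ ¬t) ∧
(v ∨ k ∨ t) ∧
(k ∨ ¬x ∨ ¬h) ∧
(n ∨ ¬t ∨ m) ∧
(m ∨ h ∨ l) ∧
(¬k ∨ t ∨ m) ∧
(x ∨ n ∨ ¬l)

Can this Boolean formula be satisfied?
No

No, the formula is not satisfiable.

No assignment of truth values to the variables can make all 40 clauses true simultaneously.

The formula is UNSAT (unsatisfiable).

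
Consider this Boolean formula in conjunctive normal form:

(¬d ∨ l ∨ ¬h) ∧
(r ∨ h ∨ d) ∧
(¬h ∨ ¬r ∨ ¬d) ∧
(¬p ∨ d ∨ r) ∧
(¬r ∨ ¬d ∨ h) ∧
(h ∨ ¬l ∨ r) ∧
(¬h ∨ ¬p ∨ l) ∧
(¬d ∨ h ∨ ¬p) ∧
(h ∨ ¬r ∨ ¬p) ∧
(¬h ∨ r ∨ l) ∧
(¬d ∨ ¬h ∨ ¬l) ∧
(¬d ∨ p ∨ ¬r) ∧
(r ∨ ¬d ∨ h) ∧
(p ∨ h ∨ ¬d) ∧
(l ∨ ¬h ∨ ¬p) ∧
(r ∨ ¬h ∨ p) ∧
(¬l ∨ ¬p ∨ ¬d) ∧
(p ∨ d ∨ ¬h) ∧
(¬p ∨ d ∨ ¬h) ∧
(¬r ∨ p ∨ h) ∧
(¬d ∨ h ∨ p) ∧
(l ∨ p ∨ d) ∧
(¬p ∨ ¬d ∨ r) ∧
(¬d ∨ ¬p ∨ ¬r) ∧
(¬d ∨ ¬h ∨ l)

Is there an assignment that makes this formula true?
No

No, the formula is not satisfiable.

No assignment of truth values to the variables can make all 25 clauses true simultaneously.

The formula is UNSAT (unsatisfiable).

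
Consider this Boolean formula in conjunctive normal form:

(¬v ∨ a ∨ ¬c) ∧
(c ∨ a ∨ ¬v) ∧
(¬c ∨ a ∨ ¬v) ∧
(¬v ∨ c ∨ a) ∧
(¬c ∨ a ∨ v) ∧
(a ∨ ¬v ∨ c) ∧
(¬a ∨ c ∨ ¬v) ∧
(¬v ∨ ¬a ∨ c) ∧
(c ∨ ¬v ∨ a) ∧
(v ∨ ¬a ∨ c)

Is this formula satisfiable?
Yes

Yes, the formula is satisfiable.

One satisfying assignment is: v=False, a=False, c=False

Verification: With this assignment, all 10 clauses evaluate to true.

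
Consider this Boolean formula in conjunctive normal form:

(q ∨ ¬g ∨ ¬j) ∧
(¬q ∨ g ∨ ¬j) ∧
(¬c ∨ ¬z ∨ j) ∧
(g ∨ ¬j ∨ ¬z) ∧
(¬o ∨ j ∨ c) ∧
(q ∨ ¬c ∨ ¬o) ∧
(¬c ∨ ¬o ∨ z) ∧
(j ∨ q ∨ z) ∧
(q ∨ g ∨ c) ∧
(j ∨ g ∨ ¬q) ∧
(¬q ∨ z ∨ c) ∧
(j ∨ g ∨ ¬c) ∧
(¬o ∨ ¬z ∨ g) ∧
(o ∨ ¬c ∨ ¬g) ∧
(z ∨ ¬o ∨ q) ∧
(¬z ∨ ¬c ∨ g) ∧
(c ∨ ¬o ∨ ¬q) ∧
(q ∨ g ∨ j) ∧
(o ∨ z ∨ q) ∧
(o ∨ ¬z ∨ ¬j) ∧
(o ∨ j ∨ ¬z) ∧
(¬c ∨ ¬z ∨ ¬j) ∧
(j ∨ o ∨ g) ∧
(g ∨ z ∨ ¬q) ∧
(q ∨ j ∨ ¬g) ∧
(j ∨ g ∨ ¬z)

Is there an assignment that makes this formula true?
No

No, the formula is not satisfiable.

No assignment of truth values to the variables can make all 26 clauses true simultaneously.

The formula is UNSAT (unsatisfiable).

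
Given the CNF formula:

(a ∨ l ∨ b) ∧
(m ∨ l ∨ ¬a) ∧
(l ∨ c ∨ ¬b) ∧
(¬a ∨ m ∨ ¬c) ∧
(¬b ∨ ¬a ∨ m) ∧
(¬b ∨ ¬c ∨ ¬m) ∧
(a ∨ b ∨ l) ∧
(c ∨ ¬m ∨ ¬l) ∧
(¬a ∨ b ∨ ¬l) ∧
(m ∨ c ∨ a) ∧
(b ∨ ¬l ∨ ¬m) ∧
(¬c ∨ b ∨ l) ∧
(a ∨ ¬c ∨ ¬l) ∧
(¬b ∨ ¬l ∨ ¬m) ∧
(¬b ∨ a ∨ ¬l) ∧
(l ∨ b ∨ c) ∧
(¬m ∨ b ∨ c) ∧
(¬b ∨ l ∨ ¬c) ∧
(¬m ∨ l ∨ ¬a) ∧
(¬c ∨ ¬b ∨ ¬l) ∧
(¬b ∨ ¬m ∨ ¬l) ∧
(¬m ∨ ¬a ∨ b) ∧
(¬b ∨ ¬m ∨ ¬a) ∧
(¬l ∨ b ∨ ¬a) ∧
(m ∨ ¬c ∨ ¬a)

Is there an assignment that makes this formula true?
No

No, the formula is not satisfiable.

No assignment of truth values to the variables can make all 25 clauses true simultaneously.

The formula is UNSAT (unsatisfiable).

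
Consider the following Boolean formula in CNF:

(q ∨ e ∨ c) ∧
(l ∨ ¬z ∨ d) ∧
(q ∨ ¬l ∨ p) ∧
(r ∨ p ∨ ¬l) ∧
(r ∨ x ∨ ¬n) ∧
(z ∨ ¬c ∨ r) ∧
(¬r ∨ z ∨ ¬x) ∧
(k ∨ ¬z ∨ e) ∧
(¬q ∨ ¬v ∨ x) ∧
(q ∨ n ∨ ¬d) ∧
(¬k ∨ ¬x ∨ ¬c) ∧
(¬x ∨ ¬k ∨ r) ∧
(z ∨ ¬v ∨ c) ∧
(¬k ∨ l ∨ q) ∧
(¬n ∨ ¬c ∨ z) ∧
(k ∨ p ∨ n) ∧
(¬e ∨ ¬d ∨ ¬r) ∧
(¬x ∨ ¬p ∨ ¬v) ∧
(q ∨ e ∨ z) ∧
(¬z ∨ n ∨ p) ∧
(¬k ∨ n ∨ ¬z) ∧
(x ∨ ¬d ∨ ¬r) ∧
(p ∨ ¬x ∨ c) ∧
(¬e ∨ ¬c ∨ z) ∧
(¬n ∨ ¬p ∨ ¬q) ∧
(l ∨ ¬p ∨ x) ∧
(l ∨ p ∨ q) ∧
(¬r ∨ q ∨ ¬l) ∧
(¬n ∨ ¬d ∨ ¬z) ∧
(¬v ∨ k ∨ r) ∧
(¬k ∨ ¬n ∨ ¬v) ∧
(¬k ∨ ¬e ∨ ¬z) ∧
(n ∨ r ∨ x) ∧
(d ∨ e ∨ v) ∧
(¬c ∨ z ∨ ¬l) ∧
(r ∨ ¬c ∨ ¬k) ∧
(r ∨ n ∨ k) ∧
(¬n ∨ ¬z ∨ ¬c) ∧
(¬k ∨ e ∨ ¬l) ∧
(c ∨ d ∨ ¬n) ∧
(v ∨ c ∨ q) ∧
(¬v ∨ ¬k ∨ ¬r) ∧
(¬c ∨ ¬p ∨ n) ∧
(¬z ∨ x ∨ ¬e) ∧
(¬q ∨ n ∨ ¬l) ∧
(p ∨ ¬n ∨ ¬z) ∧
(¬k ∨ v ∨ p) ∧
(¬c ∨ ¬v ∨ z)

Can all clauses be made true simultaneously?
No

No, the formula is not satisfiable.

No assignment of truth values to the variables can make all 48 clauses true simultaneously.

The formula is UNSAT (unsatisfiable).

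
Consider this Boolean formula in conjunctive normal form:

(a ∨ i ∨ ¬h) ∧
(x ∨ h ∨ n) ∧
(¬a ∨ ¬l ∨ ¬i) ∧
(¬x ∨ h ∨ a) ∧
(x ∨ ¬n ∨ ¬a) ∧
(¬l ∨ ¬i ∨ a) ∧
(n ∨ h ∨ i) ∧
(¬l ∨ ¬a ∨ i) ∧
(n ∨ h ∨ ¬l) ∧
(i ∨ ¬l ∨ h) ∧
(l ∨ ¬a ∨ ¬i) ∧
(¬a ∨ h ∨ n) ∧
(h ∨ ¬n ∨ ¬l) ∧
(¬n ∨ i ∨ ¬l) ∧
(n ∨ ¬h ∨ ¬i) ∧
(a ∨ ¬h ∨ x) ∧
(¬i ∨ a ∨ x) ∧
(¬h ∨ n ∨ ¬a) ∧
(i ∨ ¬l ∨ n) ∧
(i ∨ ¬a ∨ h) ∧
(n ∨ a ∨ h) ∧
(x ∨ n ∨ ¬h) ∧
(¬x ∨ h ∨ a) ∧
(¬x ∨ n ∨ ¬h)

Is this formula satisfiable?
Yes

Yes, the formula is satisfiable.

One satisfying assignment is: i=False, a=False, n=True, x=False, l=False, h=False

Verification: With this assignment, all 24 clauses evaluate to true.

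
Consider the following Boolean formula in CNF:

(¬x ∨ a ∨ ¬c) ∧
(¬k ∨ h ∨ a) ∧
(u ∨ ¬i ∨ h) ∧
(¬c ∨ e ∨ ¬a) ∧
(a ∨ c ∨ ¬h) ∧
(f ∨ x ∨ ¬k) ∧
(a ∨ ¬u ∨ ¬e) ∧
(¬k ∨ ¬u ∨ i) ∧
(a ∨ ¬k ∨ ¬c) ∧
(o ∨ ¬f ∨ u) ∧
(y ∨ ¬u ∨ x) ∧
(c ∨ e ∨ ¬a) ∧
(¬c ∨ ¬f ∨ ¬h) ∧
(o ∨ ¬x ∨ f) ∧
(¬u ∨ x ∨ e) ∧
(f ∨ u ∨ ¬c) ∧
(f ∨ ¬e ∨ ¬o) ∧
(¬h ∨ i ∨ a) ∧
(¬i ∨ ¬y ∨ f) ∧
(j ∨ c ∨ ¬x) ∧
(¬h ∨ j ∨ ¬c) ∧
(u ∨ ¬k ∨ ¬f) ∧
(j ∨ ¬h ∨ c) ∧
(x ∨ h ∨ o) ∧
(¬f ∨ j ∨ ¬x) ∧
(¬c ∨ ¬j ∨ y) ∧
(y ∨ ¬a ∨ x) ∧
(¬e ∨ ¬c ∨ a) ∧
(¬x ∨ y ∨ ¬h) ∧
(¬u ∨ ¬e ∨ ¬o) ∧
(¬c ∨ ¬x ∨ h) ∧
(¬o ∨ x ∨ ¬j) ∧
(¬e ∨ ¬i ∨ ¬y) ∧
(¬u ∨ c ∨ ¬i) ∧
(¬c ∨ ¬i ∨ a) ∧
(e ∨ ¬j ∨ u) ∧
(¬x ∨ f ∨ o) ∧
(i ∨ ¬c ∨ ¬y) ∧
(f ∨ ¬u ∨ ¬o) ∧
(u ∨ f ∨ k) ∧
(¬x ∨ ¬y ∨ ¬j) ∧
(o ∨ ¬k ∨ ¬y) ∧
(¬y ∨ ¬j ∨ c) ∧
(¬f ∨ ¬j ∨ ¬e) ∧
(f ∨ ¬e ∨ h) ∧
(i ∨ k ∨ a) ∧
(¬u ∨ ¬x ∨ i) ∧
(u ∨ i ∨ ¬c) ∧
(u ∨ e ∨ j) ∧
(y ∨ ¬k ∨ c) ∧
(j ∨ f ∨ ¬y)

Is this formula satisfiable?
Yes

Yes, the formula is satisfiable.

One satisfying assignment is: x=False, c=False, o=True, a=True, i=False, h=False, u=False, j=False, e=True, k=False, y=True, f=True

Verification: With this assignment, all 51 clauses evaluate to true.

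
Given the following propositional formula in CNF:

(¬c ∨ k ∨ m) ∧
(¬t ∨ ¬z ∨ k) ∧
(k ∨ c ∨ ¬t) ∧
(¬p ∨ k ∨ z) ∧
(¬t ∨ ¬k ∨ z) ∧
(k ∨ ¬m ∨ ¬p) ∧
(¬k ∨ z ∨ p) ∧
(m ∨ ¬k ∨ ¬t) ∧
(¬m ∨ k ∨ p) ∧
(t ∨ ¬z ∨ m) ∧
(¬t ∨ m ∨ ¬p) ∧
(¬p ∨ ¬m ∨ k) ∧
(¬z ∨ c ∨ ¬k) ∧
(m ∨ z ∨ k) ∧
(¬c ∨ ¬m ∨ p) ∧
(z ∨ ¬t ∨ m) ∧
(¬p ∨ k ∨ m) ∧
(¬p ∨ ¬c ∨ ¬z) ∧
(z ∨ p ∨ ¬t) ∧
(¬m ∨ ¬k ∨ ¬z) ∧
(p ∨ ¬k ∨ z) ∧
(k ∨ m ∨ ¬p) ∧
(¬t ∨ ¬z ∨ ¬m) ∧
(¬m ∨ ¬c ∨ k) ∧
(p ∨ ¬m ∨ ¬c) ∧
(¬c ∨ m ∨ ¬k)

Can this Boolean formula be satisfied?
Yes

Yes, the formula is satisfiable.

One satisfying assignment is: t=False, m=False, z=False, c=False, p=True, k=True

Verification: With this assignment, all 26 clauses evaluate to true.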